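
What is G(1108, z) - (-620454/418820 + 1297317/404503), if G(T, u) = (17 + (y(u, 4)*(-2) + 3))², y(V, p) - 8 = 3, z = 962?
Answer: 192644492131/84706973230 ≈ 2.2742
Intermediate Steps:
y(V, p) = 11 (y(V, p) = 8 + 3 = 11)
G(T, u) = 4 (G(T, u) = (17 + (11*(-2) + 3))² = (17 + (-22 + 3))² = (17 - 19)² = (-2)² = 4)
G(1108, z) - (-620454/418820 + 1297317/404503) = 4 - (-620454/418820 + 1297317/404503) = 4 - (-620454*1/418820 + 1297317*(1/404503)) = 4 - (-310227/209410 + 1297317/404503) = 4 - 1*146183400789/84706973230 = 4 - 146183400789/84706973230 = 192644492131/84706973230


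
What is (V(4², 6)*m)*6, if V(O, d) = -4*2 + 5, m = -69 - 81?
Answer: 2700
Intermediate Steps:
m = -150
V(O, d) = -3 (V(O, d) = -8 + 5 = -3)
(V(4², 6)*m)*6 = -3*(-150)*6 = 450*6 = 2700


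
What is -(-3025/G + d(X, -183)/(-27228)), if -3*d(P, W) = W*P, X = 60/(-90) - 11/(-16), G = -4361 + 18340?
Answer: 3954358319/18269770176 ≈ 0.21644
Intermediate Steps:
G = 13979
X = 1/48 (X = 60*(-1/90) - 11*(-1/16) = -⅔ + 11/16 = 1/48 ≈ 0.020833)
d(P, W) = -P*W/3 (d(P, W) = -W*P/3 = -P*W/3)
-(-3025/G + d(X, -183)/(-27228)) = -(-3025/13979 - ⅓*1/48*(-183)/(-27228)) = -(-3025*1/13979 + (61/48)*(-1/27228)) = -(-3025/13979 - 61/1306944) = -1*(-3954358319/18269770176) = 3954358319/18269770176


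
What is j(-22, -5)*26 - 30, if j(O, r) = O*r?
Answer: 2830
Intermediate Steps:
j(-22, -5)*26 - 30 = -22*(-5)*26 - 30 = 110*26 - 30 = 2860 - 30 = 2830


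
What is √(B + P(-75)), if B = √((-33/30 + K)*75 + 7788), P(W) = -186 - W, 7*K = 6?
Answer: √(-21756 + 14*√1522878)/14 ≈ 4.7805*I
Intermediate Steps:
K = 6/7 (K = (⅐)*6 = 6/7 ≈ 0.85714)
B = √1522878/14 (B = √((-33/30 + 6/7)*75 + 7788) = √((-33*1/30 + 6/7)*75 + 7788) = √((-11/10 + 6/7)*75 + 7788) = √(-17/70*75 + 7788) = √(-255/14 + 7788) = √(108777/14) = √1522878/14 ≈ 88.146)
√(B + P(-75)) = √(√1522878/14 + (-186 - 1*(-75))) = √(√1522878/14 + (-186 + 75)) = √(√1522878/14 - 111) = √(-111 + √1522878/14)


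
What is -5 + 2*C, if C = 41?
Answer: 77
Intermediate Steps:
-5 + 2*C = -5 + 2*41 = -5 + 82 = 77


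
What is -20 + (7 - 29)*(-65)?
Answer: 1410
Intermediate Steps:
-20 + (7 - 29)*(-65) = -20 - 22*(-65) = -20 + 1430 = 1410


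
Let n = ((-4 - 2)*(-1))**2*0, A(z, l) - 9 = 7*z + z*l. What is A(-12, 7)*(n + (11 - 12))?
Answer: 159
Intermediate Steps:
A(z, l) = 9 + 7*z + l*z (A(z, l) = 9 + (7*z + z*l) = 9 + (7*z + l*z) = 9 + 7*z + l*z)
n = 0 (n = (-6*(-1))**2*0 = 6**2*0 = 36*0 = 0)
A(-12, 7)*(n + (11 - 12)) = (9 + 7*(-12) + 7*(-12))*(0 + (11 - 12)) = (9 - 84 - 84)*(0 - 1) = -159*(-1) = 159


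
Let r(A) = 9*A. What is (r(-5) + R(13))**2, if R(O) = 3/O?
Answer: 338724/169 ≈ 2004.3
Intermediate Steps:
(r(-5) + R(13))**2 = (9*(-5) + 3/13)**2 = (-45 + 3*(1/13))**2 = (-45 + 3/13)**2 = (-582/13)**2 = 338724/169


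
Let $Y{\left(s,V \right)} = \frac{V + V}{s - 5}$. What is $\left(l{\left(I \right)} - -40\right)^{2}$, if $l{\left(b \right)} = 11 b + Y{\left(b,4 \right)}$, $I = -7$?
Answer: $\frac{12769}{9} \approx 1418.8$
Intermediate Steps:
$Y{\left(s,V \right)} = \frac{2 V}{-5 + s}$
$l{\left(b \right)} = \frac{8}{-5 + b} + 11 b$ ($l{\left(b \right)} = 11 b + 2 \cdot 4 \frac{1}{-5 + b} = 11 b + \frac{8}{-5 + b} = \frac{8}{-5 + b} + 11 b$)
$\left(l{\left(I \right)} - -40\right)^{2} = \left(\frac{8 + 11 \left(-7\right) \left(-5 - 7\right)}{-5 - 7} - -40\right)^{2} = \left(\frac{8 + 11 \left(-7\right) \left(-12\right)}{-12} + \left(65 - 25\right)\right)^{2} = \left(- \frac{8 + 924}{12} + 40\right)^{2} = \left(\left(- \frac{1}{12}\right) 932 + 40\right)^{2} = \left(- \frac{233}{3} + 40\right)^{2} = \left(- \frac{113}{3}\right)^{2} = \frac{12769}{9}$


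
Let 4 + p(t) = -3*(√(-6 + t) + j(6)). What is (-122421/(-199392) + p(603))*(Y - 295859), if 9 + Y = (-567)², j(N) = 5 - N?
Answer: -657357997/66464 - 76863*√597 ≈ -1.8879e+6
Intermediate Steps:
Y = 321480 (Y = -9 + (-567)² = -9 + 321489 = 321480)
p(t) = -1 - 3*√(-6 + t) (p(t) = -4 - 3*(√(-6 + t) + (5 - 1*6)) = -4 - 3*(√(-6 + t) + (5 - 6)) = -4 - 3*(√(-6 + t) - 1) = -4 - 3*(-1 + √(-6 + t)) = -4 + (3 - 3*√(-6 + t)) = -1 - 3*√(-6 + t))
(-122421/(-199392) + p(603))*(Y - 295859) = (-122421/(-199392) + (-1 - 3*√(-6 + 603)))*(321480 - 295859) = (-122421*(-1/199392) + (-1 - 3*√597))*25621 = (40807/66464 + (-1 - 3*√597))*25621 = (-25657/66464 - 3*√597)*25621 = -657357997/66464 - 76863*√597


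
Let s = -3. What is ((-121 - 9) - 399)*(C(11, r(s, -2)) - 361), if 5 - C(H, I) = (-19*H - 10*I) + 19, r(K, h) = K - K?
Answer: 87814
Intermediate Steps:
r(K, h) = 0
C(H, I) = -14 + 10*I + 19*H (C(H, I) = 5 - ((-19*H - 10*I) + 19) = 5 - (19 - 19*H - 10*I) = 5 + (-19 + 10*I + 19*H) = -14 + 10*I + 19*H)
((-121 - 9) - 399)*(C(11, r(s, -2)) - 361) = ((-121 - 9) - 399)*((-14 + 10*0 + 19*11) - 361) = (-130 - 399)*((-14 + 0 + 209) - 361) = -529*(195 - 361) = -529*(-166) = 87814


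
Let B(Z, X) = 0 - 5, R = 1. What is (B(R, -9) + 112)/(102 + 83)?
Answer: 107/185 ≈ 0.57838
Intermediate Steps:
B(Z, X) = -5
(B(R, -9) + 112)/(102 + 83) = (-5 + 112)/(102 + 83) = 107/185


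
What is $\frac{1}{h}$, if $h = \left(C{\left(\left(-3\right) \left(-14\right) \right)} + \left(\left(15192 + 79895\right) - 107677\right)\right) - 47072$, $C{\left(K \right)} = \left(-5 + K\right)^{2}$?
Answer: $- \frac{1}{58293} \approx -1.7155 \cdot 10^{-5}$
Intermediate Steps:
$h = -58293$ ($h = \left(\left(-5 - -42\right)^{2} + \left(\left(15192 + 79895\right) - 107677\right)\right) - 47072 = \left(\left(-5 + 42\right)^{2} + \left(95087 - 107677\right)\right) - 47072 = \left(37^{2} - 12590\right) - 47072 = \left(1369 - 12590\right) - 47072 = -11221 - 47072 = -58293$)
$\frac{1}{h} = \frac{1}{-58293} = - \frac{1}{58293}$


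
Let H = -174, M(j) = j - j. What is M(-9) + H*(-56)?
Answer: 9744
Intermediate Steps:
M(j) = 0
M(-9) + H*(-56) = 0 - 174*(-56) = 0 + 9744 = 9744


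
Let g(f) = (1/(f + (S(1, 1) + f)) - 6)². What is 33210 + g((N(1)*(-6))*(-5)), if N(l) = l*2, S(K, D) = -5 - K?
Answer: 432063649/12996 ≈ 33246.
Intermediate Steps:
N(l) = 2*l
g(f) = (-6 + 1/(-6 + 2*f))² (g(f) = (1/(f + ((-5 - 1*1) + f)) - 6)² = (1/(f + ((-5 - 1) + f)) - 6)² = (1/(f + (-6 + f)) - 6)² = (1/(-6 + 2*f) - 6)² = (-6 + 1/(-6 + 2*f))²)
33210 + g((N(1)*(-6))*(-5)) = 33210 + (-37 + 12*(((2*1)*(-6))*(-5)))²/(4*(-3 + ((2*1)*(-6))*(-5))²) = 33210 + (-37 + 12*((2*(-6))*(-5)))²/(4*(-3 + (2*(-6))*(-5))²) = 33210 + (-37 + 12*(-12*(-5)))²/(4*(-3 - 12*(-5))²) = 33210 + (-37 + 12*60)²/(4*(-3 + 60)²) = 33210 + (¼)*(-37 + 720)²/57² = 33210 + (¼)*683²*(1/3249) = 33210 + (¼)*466489*(1/3249) = 33210 + 466489/12996 = 432063649/12996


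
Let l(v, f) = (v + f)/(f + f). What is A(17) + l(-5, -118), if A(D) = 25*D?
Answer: 100423/236 ≈ 425.52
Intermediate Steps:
l(v, f) = (f + v)/(2*f) (l(v, f) = (f + v)/((2*f)) = (f + v)*(1/(2*f)) = (f + v)/(2*f))
A(17) + l(-5, -118) = 25*17 + (½)*(-118 - 5)/(-118) = 425 + (½)*(-1/118)*(-123) = 425 + 123/236 = 100423/236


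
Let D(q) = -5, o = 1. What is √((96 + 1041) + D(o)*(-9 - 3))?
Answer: 3*√133 ≈ 34.598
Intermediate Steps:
√((96 + 1041) + D(o)*(-9 - 3)) = √((96 + 1041) - 5*(-9 - 3)) = √(1137 - 5*(-12)) = √(1137 + 60) = √1197 = 3*√133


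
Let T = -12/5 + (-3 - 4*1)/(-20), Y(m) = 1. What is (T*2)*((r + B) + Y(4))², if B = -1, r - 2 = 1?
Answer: -369/10 ≈ -36.900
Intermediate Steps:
r = 3 (r = 2 + 1 = 3)
T = -41/20 (T = -12*⅕ + (-3 - 4)*(-1/20) = -12/5 - 7*(-1/20) = -12/5 + 7/20 = -41/20 ≈ -2.0500)
(T*2)*((r + B) + Y(4))² = (-41/20*2)*((3 - 1) + 1)² = -41*(2 + 1)²/10 = -41/10*3² = -41/10*9 = -369/10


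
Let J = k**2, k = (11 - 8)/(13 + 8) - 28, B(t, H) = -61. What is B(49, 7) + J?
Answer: 35036/49 ≈ 715.02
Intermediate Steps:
k = -195/7 (k = 3/21 - 28 = 3*(1/21) - 28 = 1/7 - 28 = -195/7 ≈ -27.857)
J = 38025/49 (J = (-195/7)**2 = 38025/49 ≈ 776.02)
B(49, 7) + J = -61 + 38025/49 = 35036/49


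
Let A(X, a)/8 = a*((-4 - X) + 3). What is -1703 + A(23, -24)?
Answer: 2905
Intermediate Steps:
A(X, a) = 8*a*(-1 - X) (A(X, a) = 8*(a*((-4 - X) + 3)) = 8*(a*(-1 - X)) = 8*a*(-1 - X))
-1703 + A(23, -24) = -1703 - 8*(-24)*(1 + 23) = -1703 - 8*(-24)*24 = -1703 + 4608 = 2905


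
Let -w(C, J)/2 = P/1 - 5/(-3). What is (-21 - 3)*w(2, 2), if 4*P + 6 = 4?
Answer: 56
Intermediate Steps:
P = -½ (P = -3/2 + (¼)*4 = -3/2 + 1 = -½ ≈ -0.50000)
w(C, J) = -7/3 (w(C, J) = -2*(-½/1 - 5/(-3)) = -2*(-½*1 - 5*(-⅓)) = -2*(-½ + 5/3) = -2*7/6 = -7/3)
(-21 - 3)*w(2, 2) = (-21 - 3)*(-7/3) = -24*(-7/3) = 56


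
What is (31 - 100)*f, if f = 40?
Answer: -2760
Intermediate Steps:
(31 - 100)*f = (31 - 100)*40 = -69*40 = -2760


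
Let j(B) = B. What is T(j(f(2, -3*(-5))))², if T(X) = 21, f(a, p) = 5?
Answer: 441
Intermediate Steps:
T(j(f(2, -3*(-5))))² = 21² = 441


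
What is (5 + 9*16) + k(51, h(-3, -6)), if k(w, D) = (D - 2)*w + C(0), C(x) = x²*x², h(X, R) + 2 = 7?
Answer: 302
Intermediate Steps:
h(X, R) = 5 (h(X, R) = -2 + 7 = 5)
C(x) = x⁴
k(w, D) = w*(-2 + D) (k(w, D) = (D - 2)*w + 0⁴ = (-2 + D)*w + 0 = w*(-2 + D) + 0 = w*(-2 + D))
(5 + 9*16) + k(51, h(-3, -6)) = (5 + 9*16) + 51*(-2 + 5) = (5 + 144) + 51*3 = 149 + 153 = 302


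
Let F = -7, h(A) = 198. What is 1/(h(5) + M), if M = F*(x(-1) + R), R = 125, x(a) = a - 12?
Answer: -1/586 ≈ -0.0017065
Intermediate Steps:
x(a) = -12 + a
M = -784 (M = -7*((-12 - 1) + 125) = -7*(-13 + 125) = -7*112 = -784)
1/(h(5) + M) = 1/(198 - 784) = 1/(-586) = -1/586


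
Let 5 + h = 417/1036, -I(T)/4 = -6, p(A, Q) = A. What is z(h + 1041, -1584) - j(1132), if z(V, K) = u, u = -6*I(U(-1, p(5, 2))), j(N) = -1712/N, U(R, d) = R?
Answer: -40324/283 ≈ -142.49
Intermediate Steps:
I(T) = 24 (I(T) = -4*(-6) = 24)
h = -4763/1036 (h = -5 + 417/1036 = -4763/1036 ≈ -4.5975)
u = -144 (u = -6*24 = -144)
z(V, K) = -144
z(h + 1041, -1584) - j(1132) = -144 - (-1712)/1132 = -144 - 1*(-428/283) = -144 + 428/283 = -40324/283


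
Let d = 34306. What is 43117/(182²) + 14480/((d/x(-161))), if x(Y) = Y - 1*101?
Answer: -62092667219/568175972 ≈ -109.28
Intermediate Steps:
x(Y) = -101 + Y (x(Y) = Y - 101 = -101 + Y)
43117/(182²) + 14480/((d/x(-161))) = 43117/(182²) + 14480/((34306/(-101 - 161))) = 43117/33124 + 14480/((34306/(-262))) = 43117*(1/33124) + 14480/((34306*(-1/262))) = 43117/33124 + 14480/(-17153/131) = 43117/33124 + 14480*(-131/17153) = 43117/33124 - 1896880/17153 = -62092667219/568175972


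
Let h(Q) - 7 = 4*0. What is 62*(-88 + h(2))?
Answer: -5022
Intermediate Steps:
h(Q) = 7 (h(Q) = 7 + 4*0 = 7 + 0 = 7)
62*(-88 + h(2)) = 62*(-88 + 7) = 62*(-81) = -5022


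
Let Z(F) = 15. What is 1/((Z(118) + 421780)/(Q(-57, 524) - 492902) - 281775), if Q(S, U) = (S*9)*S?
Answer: -42151/11877136370 ≈ -3.5489e-6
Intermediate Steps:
Q(S, U) = 9*S**2 (Q(S, U) = (9*S)*S = 9*S**2)
1/((Z(118) + 421780)/(Q(-57, 524) - 492902) - 281775) = 1/((15 + 421780)/(9*(-57)**2 - 492902) - 281775) = 1/(421795/(9*3249 - 492902) - 281775) = 1/(421795/(29241 - 492902) - 281775) = 1/(421795/(-463661) - 281775) = 1/(421795*(-1/463661) - 281775) = 1/(-38345/42151 - 281775) = 1/(-11877136370/42151) = -42151/11877136370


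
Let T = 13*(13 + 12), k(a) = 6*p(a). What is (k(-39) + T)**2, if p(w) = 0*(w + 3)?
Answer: 105625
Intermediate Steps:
p(w) = 0 (p(w) = 0*(3 + w) = 0)
k(a) = 0 (k(a) = 6*0 = 0)
T = 325 (T = 13*25 = 325)
(k(-39) + T)**2 = (0 + 325)**2 = 325**2 = 105625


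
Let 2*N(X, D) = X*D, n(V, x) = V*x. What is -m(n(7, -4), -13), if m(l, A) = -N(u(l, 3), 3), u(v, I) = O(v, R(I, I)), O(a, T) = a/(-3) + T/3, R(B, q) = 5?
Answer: 33/2 ≈ 16.500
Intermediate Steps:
O(a, T) = -a/3 + T/3 (O(a, T) = a*(-⅓) + T*(⅓) = -a/3 + T/3)
u(v, I) = 5/3 - v/3 (u(v, I) = -v/3 + (⅓)*5 = -v/3 + 5/3 = 5/3 - v/3)
N(X, D) = D*X/2 (N(X, D) = (X*D)/2 = (D*X)/2 = D*X/2)
m(l, A) = -5/2 + l/2 (m(l, A) = -3*(5/3 - l/3)/2 = -(5/2 - l/2) = -5/2 + l/2)
-m(n(7, -4), -13) = -(-5/2 + (7*(-4))/2) = -(-5/2 + (½)*(-28)) = -(-5/2 - 14) = -1*(-33/2) = 33/2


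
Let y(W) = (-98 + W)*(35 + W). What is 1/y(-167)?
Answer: 1/34980 ≈ 2.8588e-5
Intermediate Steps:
1/y(-167) = 1/(-3430 + (-167)**2 - 63*(-167)) = 1/(-3430 + 27889 + 10521) = 1/34980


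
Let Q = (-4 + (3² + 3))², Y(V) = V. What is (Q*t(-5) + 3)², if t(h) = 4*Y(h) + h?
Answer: 2550409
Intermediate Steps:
t(h) = 5*h (t(h) = 4*h + h = 5*h)
Q = 64 (Q = (-4 + (9 + 3))² = (-4 + 12)² = 8² = 64)
(Q*t(-5) + 3)² = (64*(5*(-5)) + 3)² = (64*(-25) + 3)² = (-1600 + 3)² = (-1597)² = 2550409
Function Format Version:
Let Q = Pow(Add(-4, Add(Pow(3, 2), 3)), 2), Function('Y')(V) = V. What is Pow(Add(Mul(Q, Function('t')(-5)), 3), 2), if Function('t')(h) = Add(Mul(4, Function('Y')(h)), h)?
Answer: 2550409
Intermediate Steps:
Function('t')(h) = Mul(5, h) (Function('t')(h) = Add(Mul(4, h), h) = Mul(5, h))
Q = 64 (Q = Pow(Add(-4, Add(9, 3)), 2) = Pow(Add(-4, 12), 2) = Pow(8, 2) = 64)
Pow(Add(Mul(Q, Function('t')(-5)), 3), 2) = Pow(Add(Mul(64, Mul(5, -5)), 3), 2) = Pow(Add(Mul(64, -25), 3), 2) = Pow(Add(-1600, 3), 2) = Pow(-1597, 2) = 2550409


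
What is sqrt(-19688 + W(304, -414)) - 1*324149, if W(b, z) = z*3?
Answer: -324149 + I*sqrt(20930) ≈ -3.2415e+5 + 144.67*I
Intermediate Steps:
W(b, z) = 3*z
sqrt(-19688 + W(304, -414)) - 1*324149 = sqrt(-19688 + 3*(-414)) - 1*324149 = sqrt(-19688 - 1242) - 324149 = sqrt(-20930) - 324149 = I*sqrt(20930) - 324149 = -324149 + I*sqrt(20930)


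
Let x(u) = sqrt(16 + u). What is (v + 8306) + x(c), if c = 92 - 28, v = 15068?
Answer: 23374 + 4*sqrt(5) ≈ 23383.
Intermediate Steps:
c = 64
(v + 8306) + x(c) = (15068 + 8306) + sqrt(16 + 64) = 23374 + sqrt(80) = 23374 + 4*sqrt(5)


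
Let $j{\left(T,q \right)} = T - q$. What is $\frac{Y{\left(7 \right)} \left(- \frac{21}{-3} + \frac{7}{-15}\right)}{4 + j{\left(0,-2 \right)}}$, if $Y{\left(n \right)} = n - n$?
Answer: $0$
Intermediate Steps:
$Y{\left(n \right)} = 0$
$\frac{Y{\left(7 \right)} \left(- \frac{21}{-3} + \frac{7}{-15}\right)}{4 + j{\left(0,-2 \right)}} = \frac{0 \left(- \frac{21}{-3} + \frac{7}{-15}\right)}{4 + \left(0 - -2\right)} = \frac{0 \left(\left(-21\right) \left(- \frac{1}{3}\right) + 7 \left(- \frac{1}{15}\right)\right)}{4 + \left(0 + 2\right)} = \frac{0 \left(7 - \frac{7}{15}\right)}{4 + 2} = \frac{0 \cdot \frac{98}{15}}{6} = 0 \cdot \frac{1}{6} = 0$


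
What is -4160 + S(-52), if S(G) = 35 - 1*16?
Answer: -4141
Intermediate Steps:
S(G) = 19 (S(G) = 35 - 16 = 19)
-4160 + S(-52) = -4160 + 19 = -4141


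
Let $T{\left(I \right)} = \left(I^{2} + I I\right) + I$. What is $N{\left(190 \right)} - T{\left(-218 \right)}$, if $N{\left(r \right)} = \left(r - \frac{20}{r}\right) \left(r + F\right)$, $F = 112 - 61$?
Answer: $- \frac{932242}{19} \approx -49065.0$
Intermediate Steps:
$F = 51$ ($F = 112 - 61 = 51$)
$N{\left(r \right)} = \left(51 + r\right) \left(r - \frac{20}{r}\right)$ ($N{\left(r \right)} = \left(r - \frac{20}{r}\right) \left(r + 51\right) = \left(r - \frac{20}{r}\right) \left(51 + r\right) = \left(51 + r\right) \left(r - \frac{20}{r}\right)$)
$T{\left(I \right)} = I + 2 I^{2}$ ($T{\left(I \right)} = \left(I^{2} + I^{2}\right) + I = 2 I^{2} + I = I + 2 I^{2}$)
$N{\left(190 \right)} - T{\left(-218 \right)} = \left(-20 + 190^{2} - \frac{1020}{190} + 51 \cdot 190\right) - - 218 \left(1 + 2 \left(-218\right)\right) = \left(-20 + 36100 - \frac{102}{19} + 9690\right) - - 218 \left(1 - 436\right) = \left(-20 + 36100 - \frac{102}{19} + 9690\right) - \left(-218\right) \left(-435\right) = \frac{869528}{19} - 94830 = - \frac{932242}{19}$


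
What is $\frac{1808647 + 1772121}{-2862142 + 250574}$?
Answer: $- \frac{223798}{163223} \approx -1.3711$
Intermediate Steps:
$\frac{1808647 + 1772121}{-2862142 + 250574} = \frac{3580768}{-2611568} = 3580768 \left(- \frac{1}{2611568}\right) = - \frac{223798}{163223}$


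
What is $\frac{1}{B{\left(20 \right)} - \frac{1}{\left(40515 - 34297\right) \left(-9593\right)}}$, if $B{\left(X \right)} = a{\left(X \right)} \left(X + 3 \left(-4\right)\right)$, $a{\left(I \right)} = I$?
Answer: $\frac{59649274}{9543883841} \approx 0.00625$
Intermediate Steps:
$B{\left(X \right)} = X \left(-12 + X\right)$ ($B{\left(X \right)} = X \left(X + 3 \left(-4\right)\right) = X \left(X - 12\right) = X \left(-12 + X\right)$)
$\frac{1}{B{\left(20 \right)} - \frac{1}{\left(40515 - 34297\right) \left(-9593\right)}} = \frac{1}{20 \left(-12 + 20\right) - \frac{1}{\left(40515 - 34297\right) \left(-9593\right)}} = \frac{1}{20 \cdot 8 - \frac{1}{6218} \left(- \frac{1}{9593}\right)} = \frac{1}{160 - \frac{1}{6218} \left(- \frac{1}{9593}\right)} = \frac{1}{160 - - \frac{1}{59649274}} = \frac{1}{160 + \frac{1}{59649274}} = \frac{1}{\frac{9543883841}{59649274}} = \frac{59649274}{9543883841}$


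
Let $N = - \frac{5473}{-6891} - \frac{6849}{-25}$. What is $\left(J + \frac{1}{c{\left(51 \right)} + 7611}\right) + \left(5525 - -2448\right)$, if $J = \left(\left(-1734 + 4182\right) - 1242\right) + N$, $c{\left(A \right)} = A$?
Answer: $\frac{1386520229137}{146663450} \approx 9453.8$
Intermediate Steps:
$N = \frac{47333284}{172275}$ ($N = \left(-5473\right) \left(- \frac{1}{6891}\right) - - \frac{6849}{25} = \frac{5473}{6891} + \frac{6849}{25} = \frac{47333284}{172275} \approx 274.75$)
$J = \frac{255096934}{172275}$ ($J = \left(\left(-1734 + 4182\right) - 1242\right) + \frac{47333284}{172275} = \left(2448 - 1242\right) + \frac{47333284}{172275} = 1206 + \frac{47333284}{172275} = \frac{255096934}{172275} \approx 1480.8$)
$\left(J + \frac{1}{c{\left(51 \right)} + 7611}\right) + \left(5525 - -2448\right) = \left(\frac{255096934}{172275} + \frac{1}{51 + 7611}\right) + \left(5525 - -2448\right) = \left(\frac{255096934}{172275} + \frac{1}{7662}\right) + \left(5525 + 2448\right) = \left(\frac{255096934}{172275} + \frac{1}{7662}\right) + 7973 = \frac{217172542287}{146663450} + 7973 = \frac{1386520229137}{146663450}$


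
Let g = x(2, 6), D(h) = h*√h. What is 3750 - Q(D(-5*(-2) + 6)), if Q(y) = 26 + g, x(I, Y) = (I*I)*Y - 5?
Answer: 3705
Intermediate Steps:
x(I, Y) = -5 + Y*I² (x(I, Y) = I²*Y - 5 = Y*I² - 5 = -5 + Y*I²)
D(h) = h^(3/2)
g = 19 (g = -5 + 6*2² = -5 + 6*4 = -5 + 24 = 19)
Q(y) = 45 (Q(y) = 26 + 19 = 45)
3750 - Q(D(-5*(-2) + 6)) = 3750 - 1*45 = 3750 - 45 = 3705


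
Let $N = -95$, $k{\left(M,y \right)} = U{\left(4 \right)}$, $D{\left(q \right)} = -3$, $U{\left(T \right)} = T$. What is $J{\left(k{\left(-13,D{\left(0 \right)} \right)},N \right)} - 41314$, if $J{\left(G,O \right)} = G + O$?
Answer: $-41405$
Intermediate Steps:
$k{\left(M,y \right)} = 4$
$J{\left(k{\left(-13,D{\left(0 \right)} \right)},N \right)} - 41314 = \left(4 - 95\right) - 41314 = -91 - 41314 = -41405$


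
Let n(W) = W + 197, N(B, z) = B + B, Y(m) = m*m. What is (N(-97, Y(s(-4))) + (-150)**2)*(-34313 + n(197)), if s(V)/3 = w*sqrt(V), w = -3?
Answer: -756597214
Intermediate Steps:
s(V) = -9*sqrt(V) (s(V) = 3*(-3*sqrt(V)) = -9*sqrt(V))
Y(m) = m**2
N(B, z) = 2*B
n(W) = 197 + W
(N(-97, Y(s(-4))) + (-150)**2)*(-34313 + n(197)) = (2*(-97) + (-150)**2)*(-34313 + (197 + 197)) = (-194 + 22500)*(-34313 + 394) = 22306*(-33919) = -756597214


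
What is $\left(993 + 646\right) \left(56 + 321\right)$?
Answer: $617903$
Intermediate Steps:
$\left(993 + 646\right) \left(56 + 321\right) = 1639 \cdot 377 = 617903$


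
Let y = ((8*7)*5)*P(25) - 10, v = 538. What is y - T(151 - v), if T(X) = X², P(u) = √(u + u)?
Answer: -149779 + 1400*√2 ≈ -1.4780e+5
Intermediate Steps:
P(u) = √2*√u (P(u) = √(2*u) = √2*√u)
y = -10 + 1400*√2 (y = ((8*7)*5)*(√2*√25) - 10 = (56*5)*(√2*5) - 10 = 280*(5*√2) - 10 = 1400*√2 - 10 = -10 + 1400*√2 ≈ 1969.9)
y - T(151 - v) = (-10 + 1400*√2) - (151 - 1*538)² = (-10 + 1400*√2) - (151 - 538)² = (-10 + 1400*√2) - 1*(-387)² = (-10 + 1400*√2) - 1*149769 = (-10 + 1400*√2) - 149769 = -149779 + 1400*√2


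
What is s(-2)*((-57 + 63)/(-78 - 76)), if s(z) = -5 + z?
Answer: 3/11 ≈ 0.27273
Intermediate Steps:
s(-2)*((-57 + 63)/(-78 - 76)) = (-5 - 2)*((-57 + 63)/(-78 - 76)) = -42/(-154) = -42*(-1)/154 = -7*(-3/77) = 3/11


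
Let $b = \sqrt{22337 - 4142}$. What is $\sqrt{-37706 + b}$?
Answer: $\sqrt{-37706 + \sqrt{18195}} \approx 193.83 i$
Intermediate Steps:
$b = \sqrt{18195}$ ($b = \sqrt{22337 - 4142} = \sqrt{18195} \approx 134.89$)
$\sqrt{-37706 + b} = \sqrt{-37706 + \sqrt{18195}}$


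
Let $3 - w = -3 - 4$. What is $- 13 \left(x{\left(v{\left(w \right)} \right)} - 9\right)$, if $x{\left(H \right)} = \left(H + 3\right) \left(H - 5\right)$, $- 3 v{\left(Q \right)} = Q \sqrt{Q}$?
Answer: $- \frac{10192}{9} - \frac{260 \sqrt{10}}{3} \approx -1406.5$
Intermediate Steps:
$w = 10$ ($w = 3 - \left(-3 - 4\right) = 3 - -7 = 3 + 7 = 10$)
$v{\left(Q \right)} = - \frac{Q^{\frac{3}{2}}}{3}$ ($v{\left(Q \right)} = - \frac{Q \sqrt{Q}}{3} = - \frac{Q^{\frac{3}{2}}}{3}$)
$x{\left(H \right)} = \left(-5 + H\right) \left(3 + H\right)$ ($x{\left(H \right)} = \left(3 + H\right) \left(-5 + H\right) = \left(-5 + H\right) \left(3 + H\right)$)
$- 13 \left(x{\left(v{\left(w \right)} \right)} - 9\right) = - 13 \left(\left(-15 + \left(- \frac{10^{\frac{3}{2}}}{3}\right)^{2} - 2 \left(- \frac{10^{\frac{3}{2}}}{3}\right)\right) - 9\right) = - 13 \left(\left(-15 + \left(- \frac{10 \sqrt{10}}{3}\right)^{2} - 2 \left(- \frac{10 \sqrt{10}}{3}\right)\right) - 9\right) = - 13 \left(\left(-15 + \frac{1000}{9} + \frac{20 \sqrt{10}}{3}\right) - 9\right) = - 13 \left(\left(\frac{865}{9} + \frac{20 \sqrt{10}}{3}\right) - 9\right) = - 13 \left(\frac{784}{9} + \frac{20 \sqrt{10}}{3}\right) = - \frac{10192}{9} - \frac{260 \sqrt{10}}{3}$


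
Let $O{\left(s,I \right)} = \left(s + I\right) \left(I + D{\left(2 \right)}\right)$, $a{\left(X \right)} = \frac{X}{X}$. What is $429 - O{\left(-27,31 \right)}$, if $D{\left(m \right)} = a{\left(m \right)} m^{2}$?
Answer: $289$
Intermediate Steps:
$a{\left(X \right)} = 1$
$D{\left(m \right)} = m^{2}$ ($D{\left(m \right)} = 1 m^{2} = m^{2}$)
$O{\left(s,I \right)} = \left(4 + I\right) \left(I + s\right)$ ($O{\left(s,I \right)} = \left(s + I\right) \left(I + 2^{2}\right) = \left(I + s\right) \left(I + 4\right) = \left(I + s\right) \left(4 + I\right) = \left(4 + I\right) \left(I + s\right)$)
$429 - O{\left(-27,31 \right)} = 429 - \left(31^{2} + 4 \cdot 31 + 4 \left(-27\right) + 31 \left(-27\right)\right) = 429 - \left(961 + 124 - 108 - 837\right) = 429 - 140 = 289$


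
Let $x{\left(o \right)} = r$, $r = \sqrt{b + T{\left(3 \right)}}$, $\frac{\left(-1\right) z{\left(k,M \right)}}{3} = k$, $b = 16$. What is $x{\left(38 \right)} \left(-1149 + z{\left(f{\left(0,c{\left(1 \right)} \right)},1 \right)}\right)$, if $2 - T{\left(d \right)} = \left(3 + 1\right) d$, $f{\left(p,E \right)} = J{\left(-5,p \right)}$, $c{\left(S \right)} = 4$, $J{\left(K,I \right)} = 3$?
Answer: $- 1158 \sqrt{6} \approx -2836.5$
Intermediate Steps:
$f{\left(p,E \right)} = 3$
$z{\left(k,M \right)} = - 3 k$
$T{\left(d \right)} = 2 - 4 d$ ($T{\left(d \right)} = 2 - \left(3 + 1\right) d = 2 - 4 d$)
$r = \sqrt{6}$ ($r = \sqrt{16 + \left(2 - 12\right)} = \sqrt{16 - 10} = \sqrt{6} \approx 2.4495$)
$x{\left(o \right)} = \sqrt{6}$
$x{\left(38 \right)} \left(-1149 + z{\left(f{\left(0,c{\left(1 \right)} \right)},1 \right)}\right) = \sqrt{6} \left(-1149 - 9\right) = \sqrt{6} \left(-1158\right) = - 1158 \sqrt{6}$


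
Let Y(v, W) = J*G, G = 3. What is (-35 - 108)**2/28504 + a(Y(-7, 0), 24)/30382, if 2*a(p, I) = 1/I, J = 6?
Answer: 3727692671/5196051168 ≈ 0.71741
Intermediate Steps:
Y(v, W) = 18 (Y(v, W) = 6*3 = 18)
a(p, I) = 1/(2*I)
(-35 - 108)**2/28504 + a(Y(-7, 0), 24)/30382 = (-35 - 108)**2/28504 + ((1/2)/24)/30382 = (-143)**2*(1/28504) + ((1/2)*(1/24))*(1/30382) = 20449*(1/28504) + (1/48)*(1/30382) = 20449/28504 + 1/1458336 = 3727692671/5196051168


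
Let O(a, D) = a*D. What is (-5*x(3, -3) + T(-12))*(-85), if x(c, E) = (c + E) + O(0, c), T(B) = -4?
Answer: 340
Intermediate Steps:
O(a, D) = D*a
x(c, E) = E + c (x(c, E) = (c + E) + c*0 = (E + c) + 0 = E + c)
(-5*x(3, -3) + T(-12))*(-85) = (-5*(-3 + 3) - 4)*(-85) = (-5*0 - 4)*(-85) = (0 - 4)*(-85) = -4*(-85) = 340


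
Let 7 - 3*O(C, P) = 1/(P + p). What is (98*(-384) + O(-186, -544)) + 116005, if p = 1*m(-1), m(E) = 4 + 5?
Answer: 125792411/1605 ≈ 78375.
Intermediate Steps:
m(E) = 9
p = 9 (p = 1*9 = 9)
O(C, P) = 7/3 - 1/(3*(9 + P)) (O(C, P) = 7/3 - 1/(3*(P + 9)) = 7/3 - 1/(3*(9 + P)))
(98*(-384) + O(-186, -544)) + 116005 = (98*(-384) + (62 + 7*(-544))/(3*(9 - 544))) + 116005 = (-37632 + (⅓)*(62 - 3808)/(-535)) + 116005 = (-37632 + (⅓)*(-1/535)*(-3746)) + 116005 = (-37632 + 3746/1605) + 116005 = -60395614/1605 + 116005 = 125792411/1605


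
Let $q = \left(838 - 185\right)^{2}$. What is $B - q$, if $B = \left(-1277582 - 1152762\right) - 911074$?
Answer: $-3767827$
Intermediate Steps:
$B = -3341418$ ($B = -2430344 - 911074 = -3341418$)
$q = 426409$ ($q = 653^{2} = 426409$)
$B - q = -3341418 - 426409 = -3767827$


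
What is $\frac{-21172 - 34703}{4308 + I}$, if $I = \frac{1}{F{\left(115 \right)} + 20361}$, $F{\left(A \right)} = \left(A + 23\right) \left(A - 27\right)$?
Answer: $- \frac{12189375}{939809} \approx -12.97$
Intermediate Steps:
$F{\left(A \right)} = \left(-27 + A\right) \left(23 + A\right)$ ($F{\left(A \right)} = \left(23 + A\right) \left(-27 + A\right) = \left(-27 + A\right) \left(23 + A\right)$)
$I = \frac{1}{32505}$ ($I = \frac{1}{\left(-621 + 115^{2} - 460\right) + 20361} = \frac{1}{\left(-621 + 13225 - 460\right) + 20361} = \frac{1}{12144 + 20361} = \frac{1}{32505} \approx 3.0764 \cdot 10^{-5}$)
$\frac{-21172 - 34703}{4308 + I} = \frac{-21172 - 34703}{4308 + \frac{1}{32505}} = - \frac{55875}{\frac{140031541}{32505}} = \left(-55875\right) \frac{32505}{140031541} = - \frac{12189375}{939809}$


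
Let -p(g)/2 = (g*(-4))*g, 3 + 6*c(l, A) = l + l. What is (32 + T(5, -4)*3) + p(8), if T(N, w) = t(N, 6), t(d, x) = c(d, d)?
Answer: 1095/2 ≈ 547.50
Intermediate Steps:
c(l, A) = -½ + l/3 (c(l, A) = -½ + (l + l)/6 = -½ + (2*l)/6 = -½ + l/3)
p(g) = 8*g² (p(g) = -2*g*(-4)*g = -2*(-4*g)*g = -(-8)*g² = 8*g²)
t(d, x) = -½ + d/3
T(N, w) = -½ + N/3
(32 + T(5, -4)*3) + p(8) = (32 + (-½ + (⅓)*5)*3) + 8*8² = (32 + (-½ + 5/3)*3) + 8*64 = (32 + (7/6)*3) + 512 = (32 + 7/2) + 512 = 71/2 + 512 = 1095/2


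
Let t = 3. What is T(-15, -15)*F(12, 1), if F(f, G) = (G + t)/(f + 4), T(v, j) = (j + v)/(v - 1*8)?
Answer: 15/46 ≈ 0.32609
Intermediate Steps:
T(v, j) = (j + v)/(-8 + v) (T(v, j) = (j + v)/(v - 8) = (j + v)/(-8 + v))
F(f, G) = (3 + G)/(4 + f) (F(f, G) = (G + 3)/(f + 4) = (3 + G)/(4 + f))
T(-15, -15)*F(12, 1) = ((-15 - 15)/(-8 - 15))*((3 + 1)/(4 + 12)) = (-30/(-23))*(4/16) = (-1/23*(-30))*((1/16)*4) = (30/23)*(¼) = 15/46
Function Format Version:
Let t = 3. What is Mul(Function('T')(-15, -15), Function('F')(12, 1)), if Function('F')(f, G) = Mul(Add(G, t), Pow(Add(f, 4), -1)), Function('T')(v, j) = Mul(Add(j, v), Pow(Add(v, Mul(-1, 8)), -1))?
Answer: Rational(15, 46) ≈ 0.32609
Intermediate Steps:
Function('T')(v, j) = Mul(Pow(Add(-8, v), -1), Add(j, v)) (Function('T')(v, j) = Mul(Add(j, v), Pow(Add(v, -8), -1)) = Mul(Add(j, v), Pow(Add(-8, v), -1)) = Mul(Pow(Add(-8, v), -1), Add(j, v)))
Function('F')(f, G) = Mul(Pow(Add(4, f), -1), Add(3, G)) (Function('F')(f, G) = Mul(Add(G, 3), Pow(Add(f, 4), -1)) = Mul(Add(3, G), Pow(Add(4, f), -1)) = Mul(Pow(Add(4, f), -1), Add(3, G)))
Mul(Function('T')(-15, -15), Function('F')(12, 1)) = Mul(Mul(Pow(Add(-8, -15), -1), Add(-15, -15)), Mul(Pow(Add(4, 12), -1), Add(3, 1))) = Mul(Mul(Pow(-23, -1), -30), Mul(Pow(16, -1), 4)) = Mul(Mul(Rational(-1, 23), -30), Mul(Rational(1, 16), 4)) = Mul(Rational(30, 23), Rational(1, 4)) = Rational(15, 46)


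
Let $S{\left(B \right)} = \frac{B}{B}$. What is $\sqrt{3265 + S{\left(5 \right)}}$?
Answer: $\sqrt{3266} \approx 57.149$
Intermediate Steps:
$S{\left(B \right)} = 1$
$\sqrt{3265 + S{\left(5 \right)}} = \sqrt{3265 + 1} = \sqrt{3266}$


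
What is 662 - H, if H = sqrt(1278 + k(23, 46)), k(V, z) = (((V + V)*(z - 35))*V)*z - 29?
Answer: 662 - sqrt(536597) ≈ -70.528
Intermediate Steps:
k(V, z) = -29 + 2*z*V**2*(-35 + z) (k(V, z) = (((2*V)*(-35 + z))*V)*z - 29 = ((2*V*(-35 + z))*V)*z - 29 = (2*V**2*(-35 + z))*z - 29 = 2*z*V**2*(-35 + z) - 29 = -29 + 2*z*V**2*(-35 + z))
H = sqrt(536597) (H = sqrt(1278 + (-29 - 70*46*23**2 + 2*23**2*46**2)) = sqrt(1278 + (-29 - 70*46*529 + 2*529*2116)) = sqrt(1278 + (-29 - 1703380 + 2238728)) = sqrt(1278 + 535319) = sqrt(536597) ≈ 732.53)
662 - H = 662 - sqrt(536597)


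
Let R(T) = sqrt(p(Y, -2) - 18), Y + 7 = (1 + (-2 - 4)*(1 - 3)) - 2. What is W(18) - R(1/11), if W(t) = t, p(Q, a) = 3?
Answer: 18 - I*sqrt(15) ≈ 18.0 - 3.873*I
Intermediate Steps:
Y = 4 (Y = -7 + ((1 + (-2 - 4)*(1 - 3)) - 2) = -7 + ((1 - 6*(-2)) - 2) = -7 + ((1 + 12) - 2) = -7 + (13 - 2) = -7 + 11 = 4)
R(T) = I*sqrt(15) (R(T) = sqrt(3 - 18) = sqrt(-15) = I*sqrt(15))
W(18) - R(1/11) = 18 - I*sqrt(15)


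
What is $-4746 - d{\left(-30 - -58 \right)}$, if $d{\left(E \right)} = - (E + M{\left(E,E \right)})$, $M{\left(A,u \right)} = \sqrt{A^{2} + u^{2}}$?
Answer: $-4718 + 28 \sqrt{2} \approx -4678.4$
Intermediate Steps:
$d{\left(E \right)} = - E - \sqrt{2} \sqrt{E^{2}}$ ($d{\left(E \right)} = - (E + \sqrt{E^{2} + E^{2}}) = - (E + \sqrt{2 E^{2}}) = - (E + \sqrt{2} \sqrt{E^{2}}) = - E - \sqrt{2} \sqrt{E^{2}}$)
$-4746 - d{\left(-30 - -58 \right)} = -4746 - \left(- (-30 - -58) - \sqrt{2} \sqrt{\left(-30 - -58\right)^{2}}\right) = -4746 - \left(- (-30 + 58) - \sqrt{2} \sqrt{\left(-30 + 58\right)^{2}}\right) = -4746 - \left(\left(-1\right) 28 - \sqrt{2} \sqrt{28^{2}}\right) = -4746 - \left(-28 - \sqrt{2} \sqrt{784}\right) = -4746 - \left(-28 - \sqrt{2} \cdot 28\right) = -4746 - \left(-28 - 28 \sqrt{2}\right) = -4746 + \left(28 + 28 \sqrt{2}\right) = -4718 + 28 \sqrt{2}$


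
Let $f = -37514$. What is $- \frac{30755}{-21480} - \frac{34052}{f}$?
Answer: $\frac{188518003}{80580072} \approx 2.3395$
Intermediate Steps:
$- \frac{30755}{-21480} - \frac{34052}{f} = - \frac{30755}{-21480} - \frac{34052}{-37514} = \left(-30755\right) \left(- \frac{1}{21480}\right) - - \frac{17026}{18757} = \frac{6151}{4296} + \frac{17026}{18757} = \frac{188518003}{80580072}$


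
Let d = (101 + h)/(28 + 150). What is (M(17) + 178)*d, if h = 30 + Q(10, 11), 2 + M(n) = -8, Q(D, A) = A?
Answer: 11928/89 ≈ 134.02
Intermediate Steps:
M(n) = -10 (M(n) = -2 - 8 = -10)
h = 41 (h = 30 + 11 = 41)
d = 71/89 (d = (101 + 41)/(28 + 150) = 142/178 = 142*(1/178) = 71/89 ≈ 0.79775)
(M(17) + 178)*d = (-10 + 178)*(71/89) = 168*(71/89) = 11928/89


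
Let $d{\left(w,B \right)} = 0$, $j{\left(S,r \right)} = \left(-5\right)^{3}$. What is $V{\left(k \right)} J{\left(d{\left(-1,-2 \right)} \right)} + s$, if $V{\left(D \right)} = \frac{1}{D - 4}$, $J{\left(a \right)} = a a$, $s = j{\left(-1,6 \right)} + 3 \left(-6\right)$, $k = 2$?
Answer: $-143$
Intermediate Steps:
$j{\left(S,r \right)} = -125$
$s = -143$ ($s = -125 + 3 \left(-6\right) = -125 - 18 = -143$)
$J{\left(a \right)} = a^{2}$
$V{\left(D \right)} = \frac{1}{-4 + D}$
$V{\left(k \right)} J{\left(d{\left(-1,-2 \right)} \right)} + s = \frac{0^{2}}{-4 + 2} - 143 = \frac{1}{-2} \cdot 0 - 143 = \left(- \frac{1}{2}\right) 0 - 143 = 0 - 143 = -143$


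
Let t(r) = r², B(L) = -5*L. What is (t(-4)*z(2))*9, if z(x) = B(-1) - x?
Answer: 432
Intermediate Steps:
z(x) = 5 - x (z(x) = -5*(-1) - x = 5 - x)
(t(-4)*z(2))*9 = ((-4)²*(5 - 1*2))*9 = (16*(5 - 2))*9 = (16*3)*9 = 48*9 = 432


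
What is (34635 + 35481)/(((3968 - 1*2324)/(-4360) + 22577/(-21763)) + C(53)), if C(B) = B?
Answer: 554422871240/407898329 ≈ 1359.2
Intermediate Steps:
(34635 + 35481)/(((3968 - 1*2324)/(-4360) + 22577/(-21763)) + C(53)) = (34635 + 35481)/(((3968 - 1*2324)/(-4360) + 22577/(-21763)) + 53) = 70116/(((3968 - 2324)*(-1/4360) + 22577*(-1/21763)) + 53) = 70116/((1644*(-1/4360) - 22577/21763) + 53) = 70116/((-411/1090 - 22577/21763) + 53) = 70116/(-33553523/23721670 + 53) = 70116/(1223694987/23721670) = 70116*(23721670/1223694987) = 554422871240/407898329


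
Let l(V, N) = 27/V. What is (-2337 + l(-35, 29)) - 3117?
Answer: -190917/35 ≈ -5454.8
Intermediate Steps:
(-2337 + l(-35, 29)) - 3117 = (-2337 + 27/(-35)) - 3117 = (-2337 + 27*(-1/35)) - 3117 = (-2337 - 27/35) - 3117 = -81822/35 - 3117 = -190917/35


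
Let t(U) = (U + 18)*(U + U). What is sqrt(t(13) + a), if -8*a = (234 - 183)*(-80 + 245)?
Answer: I*sqrt(3934)/4 ≈ 15.68*I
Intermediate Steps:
t(U) = 2*U*(18 + U) (t(U) = (18 + U)*(2*U) = 2*U*(18 + U))
a = -8415/8 (a = -(234 - 183)*(-80 + 245)/8 = -51*165/8 = -1/8*8415 = -8415/8 ≈ -1051.9)
sqrt(t(13) + a) = sqrt(2*13*(18 + 13) - 8415/8) = sqrt(2*13*31 - 8415/8) = sqrt(806 - 8415/8) = sqrt(-1967/8) = I*sqrt(3934)/4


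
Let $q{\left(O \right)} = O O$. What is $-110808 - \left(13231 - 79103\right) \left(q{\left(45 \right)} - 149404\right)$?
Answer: $-9708260296$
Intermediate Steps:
$q{\left(O \right)} = O^{2}$
$-110808 - \left(13231 - 79103\right) \left(q{\left(45 \right)} - 149404\right) = -110808 - \left(13231 - 79103\right) \left(45^{2} - 149404\right) = -110808 - - 65872 \left(2025 - 149404\right) = -110808 - \left(-65872\right) \left(-147379\right) = -110808 - 9708149488 = -9708260296$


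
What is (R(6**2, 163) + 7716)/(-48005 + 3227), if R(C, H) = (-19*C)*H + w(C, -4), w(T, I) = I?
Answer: 51890/22389 ≈ 2.3177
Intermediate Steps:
R(C, H) = -4 - 19*C*H (R(C, H) = (-19*C)*H - 4 = -19*C*H - 4 = -4 - 19*C*H)
(R(6**2, 163) + 7716)/(-48005 + 3227) = ((-4 - 19*6**2*163) + 7716)/(-48005 + 3227) = ((-4 - 19*36*163) + 7716)/(-44778) = ((-4 - 111492) + 7716)*(-1/44778) = (-111496 + 7716)*(-1/44778) = -103780*(-1/44778) = 51890/22389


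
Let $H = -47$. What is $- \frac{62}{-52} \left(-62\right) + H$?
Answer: $- \frac{1572}{13} \approx -120.92$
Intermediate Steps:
$- \frac{62}{-52} \left(-62\right) + H = - \frac{62}{-52} \left(-62\right) - 47 = \left(-62\right) \left(- \frac{1}{52}\right) \left(-62\right) - 47 = \frac{31}{26} \left(-62\right) - 47 = - \frac{961}{13} - 47 = - \frac{1572}{13}$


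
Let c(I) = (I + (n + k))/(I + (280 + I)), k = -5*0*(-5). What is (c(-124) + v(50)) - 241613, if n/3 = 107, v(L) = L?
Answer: -7729819/32 ≈ -2.4156e+5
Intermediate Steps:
k = 0 (k = 0*(-5) = 0)
n = 321 (n = 3*107 = 321)
c(I) = (321 + I)/(280 + 2*I) (c(I) = (I + (321 + 0))/(I + (280 + I)) = (I + 321)/(280 + 2*I) = (321 + I)/(280 + 2*I))
(c(-124) + v(50)) - 241613 = ((321 - 124)/(2*(140 - 124)) + 50) - 241613 = ((½)*197/16 + 50) - 241613 = ((½)*(1/16)*197 + 50) - 241613 = (197/32 + 50) - 241613 = 1797/32 - 241613 = -7729819/32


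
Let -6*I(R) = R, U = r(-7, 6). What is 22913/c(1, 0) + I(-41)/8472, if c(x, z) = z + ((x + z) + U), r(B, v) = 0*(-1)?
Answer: 1164713657/50832 ≈ 22913.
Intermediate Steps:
r(B, v) = 0
U = 0
c(x, z) = x + 2*z (c(x, z) = z + ((x + z) + 0) = z + (x + z) = x + 2*z)
I(R) = -R/6
22913/c(1, 0) + I(-41)/8472 = 22913/(1 + 2*0) - ⅙*(-41)/8472 = 22913/(1 + 0) + (41/6)*(1/8472) = 22913/1 + 41/50832 = 22913*1 + 41/50832 = 22913 + 41/50832 = 1164713657/50832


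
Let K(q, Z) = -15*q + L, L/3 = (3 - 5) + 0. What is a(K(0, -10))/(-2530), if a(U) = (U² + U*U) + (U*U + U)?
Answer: -51/1265 ≈ -0.040316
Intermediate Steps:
L = -6 (L = 3*((3 - 5) + 0) = 3*(-2 + 0) = 3*(-2) = -6)
K(q, Z) = -6 - 15*q (K(q, Z) = -15*q - 6 = -6 - 15*q)
a(U) = U + 3*U² (a(U) = (U² + U²) + (U² + U) = 2*U² + (U + U²) = U + 3*U²)
a(K(0, -10))/(-2530) = ((-6 - 15*0)*(1 + 3*(-6 - 15*0)))/(-2530) = ((-6 + 0)*(1 + 3*(-6 + 0)))*(-1/2530) = -6*(1 + 3*(-6))*(-1/2530) = -6*(1 - 18)*(-1/2530) = -6*(-17)*(-1/2530) = 102*(-1/2530) = -51/1265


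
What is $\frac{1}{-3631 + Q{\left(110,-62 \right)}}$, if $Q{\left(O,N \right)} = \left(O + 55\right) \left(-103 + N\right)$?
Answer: $- \frac{1}{30856} \approx -3.2409 \cdot 10^{-5}$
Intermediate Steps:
$Q{\left(O,N \right)} = \left(-103 + N\right) \left(55 + O\right)$ ($Q{\left(O,N \right)} = \left(55 + O\right) \left(-103 + N\right) = \left(-103 + N\right) \left(55 + O\right)$)
$\frac{1}{-3631 + Q{\left(110,-62 \right)}} = \frac{1}{-3631 - 27225} = \frac{1}{-30856} = - \frac{1}{30856}$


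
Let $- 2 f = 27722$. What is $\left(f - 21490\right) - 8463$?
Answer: $-43814$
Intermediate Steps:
$f = -13861$ ($f = \left(- \frac{1}{2}\right) 27722 = -13861$)
$\left(f - 21490\right) - 8463 = \left(-13861 - 21490\right) - 8463 = -35351 - 8463 = -43814$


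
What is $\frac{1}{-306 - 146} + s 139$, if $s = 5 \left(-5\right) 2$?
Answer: $- \frac{3141401}{452} \approx -6950.0$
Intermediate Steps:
$s = -50$ ($s = \left(-25\right) 2 = -50$)
$\frac{1}{-306 - 146} + s 139 = \frac{1}{-306 - 146} - 6950 = \frac{1}{-452} - 6950 = - \frac{1}{452} - 6950 = - \frac{3141401}{452}$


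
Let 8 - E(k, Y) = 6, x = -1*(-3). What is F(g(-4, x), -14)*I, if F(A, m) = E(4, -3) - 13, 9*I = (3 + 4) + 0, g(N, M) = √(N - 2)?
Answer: -77/9 ≈ -8.5556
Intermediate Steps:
x = 3
g(N, M) = √(-2 + N)
E(k, Y) = 2 (E(k, Y) = 8 - 1*6 = 8 - 6 = 2)
I = 7/9 (I = ((3 + 4) + 0)/9 = (7 + 0)/9 = (⅑)*7 = 7/9 ≈ 0.77778)
F(A, m) = -11 (F(A, m) = 2 - 13 = -11)
F(g(-4, x), -14)*I = -11*7/9 = -77/9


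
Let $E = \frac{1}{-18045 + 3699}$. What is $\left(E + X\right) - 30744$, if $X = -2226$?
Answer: $- \frac{472987621}{14346} \approx -32970.0$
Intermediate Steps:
$E = - \frac{1}{14346}$ ($E = \frac{1}{-14346} = - \frac{1}{14346} \approx -6.9706 \cdot 10^{-5}$)
$\left(E + X\right) - 30744 = \left(- \frac{1}{14346} - 2226\right) - 30744 = - \frac{31934197}{14346} - 30744 = - \frac{472987621}{14346}$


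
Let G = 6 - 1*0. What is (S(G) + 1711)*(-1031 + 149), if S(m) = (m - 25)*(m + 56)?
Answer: -470106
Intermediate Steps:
G = 6 (G = 6 + 0 = 6)
S(m) = (-25 + m)*(56 + m)
(S(G) + 1711)*(-1031 + 149) = ((-1400 + 6**2 + 31*6) + 1711)*(-1031 + 149) = ((-1400 + 36 + 186) + 1711)*(-882) = (-1178 + 1711)*(-882) = 533*(-882) = -470106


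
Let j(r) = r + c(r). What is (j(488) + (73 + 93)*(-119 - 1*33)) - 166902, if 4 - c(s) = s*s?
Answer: -429786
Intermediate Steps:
c(s) = 4 - s**2 (c(s) = 4 - s*s = 4 - s**2)
j(r) = 4 + r - r**2 (j(r) = r + (4 - r**2) = 4 + r - r**2)
(j(488) + (73 + 93)*(-119 - 1*33)) - 166902 = ((4 + 488 - 1*488**2) + (73 + 93)*(-119 - 1*33)) - 166902 = ((4 + 488 - 1*238144) + 166*(-119 - 33)) - 166902 = ((4 + 488 - 238144) + 166*(-152)) - 166902 = (-237652 - 25232) - 166902 = -262884 - 166902 = -429786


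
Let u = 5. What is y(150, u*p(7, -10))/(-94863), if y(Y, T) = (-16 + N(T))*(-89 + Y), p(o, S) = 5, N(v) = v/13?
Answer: 3721/411073 ≈ 0.0090519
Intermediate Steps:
N(v) = v/13 (N(v) = v*(1/13) = v/13)
y(Y, T) = (-89 + Y)*(-16 + T/13) (y(Y, T) = (-16 + T/13)*(-89 + Y) = (-89 + Y)*(-16 + T/13))
y(150, u*p(7, -10))/(-94863) = (1424 - 16*150 - 445*5/13 + (1/13)*(5*5)*150)/(-94863) = (1424 - 2400 - 89/13*25 + (1/13)*25*150)*(-1/94863) = (1424 - 2400 - 2225/13 + 3750/13)*(-1/94863) = -11163/13*(-1/94863) = 3721/411073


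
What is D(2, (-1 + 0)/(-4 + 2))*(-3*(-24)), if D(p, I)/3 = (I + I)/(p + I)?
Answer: 432/5 ≈ 86.400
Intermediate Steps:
D(p, I) = 6*I/(I + p) (D(p, I) = 3*((I + I)/(p + I)) = 3*((2*I)/(I + p)) = 3*(2*I/(I + p)) = 6*I/(I + p))
D(2, (-1 + 0)/(-4 + 2))*(-3*(-24)) = (6*((-1 + 0)/(-4 + 2))/((-1 + 0)/(-4 + 2) + 2))*(-3*(-24)) = (6*(-1/(-2))/(-1/(-2) + 2))*72 = (6*(-1*(-1/2))/(-1*(-1/2) + 2))*72 = (6*(1/2)/(1/2 + 2))*72 = (6*(1/2)/(5/2))*72 = (6*(1/2)*(2/5))*72 = (6/5)*72 = 432/5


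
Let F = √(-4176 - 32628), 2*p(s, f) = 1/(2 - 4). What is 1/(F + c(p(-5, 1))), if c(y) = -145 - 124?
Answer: -269/109165 - 2*I*√9201/109165 ≈ -0.0024642 - 0.0017574*I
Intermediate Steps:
p(s, f) = -¼ (p(s, f) = 1/(2*(2 - 4)) = (½)/(-2) = (½)*(-½) = -¼)
c(y) = -269
F = 2*I*√9201 (F = √(-36804) = 2*I*√9201 ≈ 191.84*I)
1/(F + c(p(-5, 1))) = 1/(2*I*√9201 - 269) = 1/(-269 + 2*I*√9201)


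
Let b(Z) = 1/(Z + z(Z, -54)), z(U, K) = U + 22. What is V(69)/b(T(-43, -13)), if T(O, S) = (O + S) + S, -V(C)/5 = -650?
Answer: -377000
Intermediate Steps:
z(U, K) = 22 + U
V(C) = 3250 (V(C) = -5*(-650) = 3250)
T(O, S) = O + 2*S
b(Z) = 1/(22 + 2*Z) (b(Z) = 1/(Z + (22 + Z)) = 1/(22 + 2*Z))
V(69)/b(T(-43, -13)) = 3250/((1/(2*(11 + (-43 + 2*(-13)))))) = 3250/((1/(2*(11 + (-43 - 26))))) = 3250/((1/(2*(11 - 69)))) = 3250/(((½)/(-58))) = 3250/(((½)*(-1/58))) = 3250/(-1/116) = 3250*(-116) = -377000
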